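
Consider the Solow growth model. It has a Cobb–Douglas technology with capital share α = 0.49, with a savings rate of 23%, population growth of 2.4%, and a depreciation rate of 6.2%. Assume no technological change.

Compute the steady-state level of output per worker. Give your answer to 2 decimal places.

y* ≈ 2.57

In steady state, investment equals break-even investment: s·k^α = (n + δ)·k.
Dividing both sides by k: k^(1−α) = s / (n + δ).
k^0.51 = 0.23 / (0.024 + 0.062) = 0.23 / 0.086 = 2.6744
k* = 2.6744^(1/0.51) ≈ 6.8817
y* = (k*)^α = 6.8817^0.49 ≈ 2.5732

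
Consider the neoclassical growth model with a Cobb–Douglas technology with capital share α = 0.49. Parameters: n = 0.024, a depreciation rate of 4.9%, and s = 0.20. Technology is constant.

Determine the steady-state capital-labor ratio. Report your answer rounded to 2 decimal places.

Steady state requires s·f(k) = (n + δ)·k, i.e. s·k^α = (n + δ)·k.
Dividing both sides by k: k^(1−α) = s / (n + δ).
k^0.51 = 0.20 / (0.024 + 0.049) = 0.20 / 0.073 = 2.7397
k* = 2.7397^(1/0.51) ≈ 7.2151

k* ≈ 7.22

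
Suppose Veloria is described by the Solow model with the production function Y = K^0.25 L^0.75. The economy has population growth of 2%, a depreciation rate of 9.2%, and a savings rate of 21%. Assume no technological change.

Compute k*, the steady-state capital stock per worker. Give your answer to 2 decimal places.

Steady state requires s·f(k) = (n + δ)·k, i.e. s·k^α = (n + δ)·k.
Dividing both sides by k: k^(1−α) = s / (n + δ).
k^0.75 = 0.21 / (0.020 + 0.092) = 0.21 / 0.112 = 1.8750
k* = 1.8750^(1/0.75) ≈ 2.3121

k* ≈ 2.31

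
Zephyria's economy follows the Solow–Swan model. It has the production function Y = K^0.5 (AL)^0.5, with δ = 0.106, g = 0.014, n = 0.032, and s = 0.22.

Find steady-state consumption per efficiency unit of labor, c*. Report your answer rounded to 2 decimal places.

At the steady state, Δk = 0, so s·k^α = (n + g + δ)·k.
Dividing both sides by k: k^(1−α) = s / (n + g + δ).
k^0.5 = 0.22 / (0.032 + 0.014 + 0.106) = 0.22 / 0.152 = 1.4474
k* = 1.4474^(1/0.5) ≈ 2.0950
y* = (k*)^α = 2.0950^0.5 ≈ 1.4474
c* = (1 − s)·y* = (1 − 0.22) × 1.4474 ≈ 1.1290

c* ≈ 1.13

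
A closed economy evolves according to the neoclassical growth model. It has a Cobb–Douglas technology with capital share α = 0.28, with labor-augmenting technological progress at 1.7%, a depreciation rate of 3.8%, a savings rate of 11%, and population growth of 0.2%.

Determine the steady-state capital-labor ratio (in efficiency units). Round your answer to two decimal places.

In steady state, investment equals break-even investment: s·k^α = (n + g + δ)·k.
Rearranging, k^(1−α) = s / (n + g + δ).
k^0.72 = 0.11 / (0.002 + 0.017 + 0.038) = 0.11 / 0.057 = 1.9298
k* = 1.9298^(1/0.72) ≈ 2.4920

k* = 2.49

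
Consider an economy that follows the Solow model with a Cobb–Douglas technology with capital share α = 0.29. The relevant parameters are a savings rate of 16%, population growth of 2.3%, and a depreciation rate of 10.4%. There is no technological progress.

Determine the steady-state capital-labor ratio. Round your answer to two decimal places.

k* ≈ 1.38

In steady state, investment equals break-even investment: s·k^α = (n + δ)·k.
Dividing both sides by k: k^(1−α) = s / (n + δ).
k^0.71 = 0.16 / (0.023 + 0.104) = 0.16 / 0.127 = 1.2598
k* = 1.2598^(1/0.71) ≈ 1.3844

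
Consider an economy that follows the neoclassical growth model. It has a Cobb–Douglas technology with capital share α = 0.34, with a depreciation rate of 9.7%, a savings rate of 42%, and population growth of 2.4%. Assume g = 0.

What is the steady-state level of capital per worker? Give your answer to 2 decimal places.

k* = 6.59

Steady state requires s·f(k) = (n + δ)·k, i.e. s·k^α = (n + δ)·k.
Rearranging, k^(1−α) = s / (n + δ).
k^0.66 = 0.42 / (0.024 + 0.097) = 0.42 / 0.121 = 3.4711
k* = 3.4711^(1/0.66) ≈ 6.5901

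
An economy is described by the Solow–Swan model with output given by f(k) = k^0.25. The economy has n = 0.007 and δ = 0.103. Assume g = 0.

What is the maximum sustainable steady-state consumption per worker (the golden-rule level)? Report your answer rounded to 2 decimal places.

At the golden rule, f'(k) = n + δ, so α·k^(α−1) = n + δ and k_gold = (α/(n + δ))^(1/(1−α)).
k_gold = (0.25/0.110)^(1/0.75) = 2.2727^1.3333 ≈ 2.9880
c_gold = f(k_gold) − (n + δ)·k_gold = 1.3148 − 0.110×2.9880 ≈ 0.9861

c_gold ≈ 0.99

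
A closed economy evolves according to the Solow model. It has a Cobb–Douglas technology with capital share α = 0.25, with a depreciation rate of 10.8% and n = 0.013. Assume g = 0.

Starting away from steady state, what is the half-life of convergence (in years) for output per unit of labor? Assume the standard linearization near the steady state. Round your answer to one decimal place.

t_½ ≈ 7.6 years

Near the steady state the convergence rate is λ = (1 − α)(n + δ).
λ = (1 − 0.25) × 0.121 = 0.75 × 0.121 = 0.09075
Half-life = ln 2 / λ = 0.6931 / 0.09075 ≈ 7.64 years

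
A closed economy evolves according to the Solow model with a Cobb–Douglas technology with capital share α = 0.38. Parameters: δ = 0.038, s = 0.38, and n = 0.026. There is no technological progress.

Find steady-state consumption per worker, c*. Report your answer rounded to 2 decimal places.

c* ≈ 1.85

In steady state, investment equals break-even investment: s·k^α = (n + δ)·k.
Dividing both sides by k: k^(1−α) = s / (n + δ).
k^0.62 = 0.38 / (0.026 + 0.038) = 0.38 / 0.064 = 5.9375
k* = 5.9375^(1/0.62) ≈ 17.6908
y* = (k*)^α = 17.6908^0.38 ≈ 2.9795
c* = (1 − s)·y* = (1 − 0.38) × 2.9795 ≈ 1.8473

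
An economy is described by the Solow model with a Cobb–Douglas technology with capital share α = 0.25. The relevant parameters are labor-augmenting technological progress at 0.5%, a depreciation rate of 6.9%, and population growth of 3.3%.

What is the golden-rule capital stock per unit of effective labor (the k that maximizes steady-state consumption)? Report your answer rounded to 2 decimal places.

The golden rule sets f'(k) = n + g + δ, i.e. α·k^(α−1) = n + g + δ.
So k^(1−α) = α / (n + g + δ) = 0.25 / 0.107 = 2.3364.
k_gold = 2.3364^(1/0.75) ≈ 3.1002

k_gold ≈ 3.10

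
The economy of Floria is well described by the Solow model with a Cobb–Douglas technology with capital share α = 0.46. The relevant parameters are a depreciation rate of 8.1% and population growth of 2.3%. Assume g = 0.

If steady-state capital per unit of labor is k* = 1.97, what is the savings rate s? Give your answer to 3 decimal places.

At the steady state, Δk = 0, so s·k^α = (n + δ)·k.
So s / (n + δ) = (k*)^(1−α) = 1.97^0.54 = 1.4422.
Therefore s = 1.4422 × (n + δ) = 1.4422 × 0.104 = 0.1500.

s ≈ 0.150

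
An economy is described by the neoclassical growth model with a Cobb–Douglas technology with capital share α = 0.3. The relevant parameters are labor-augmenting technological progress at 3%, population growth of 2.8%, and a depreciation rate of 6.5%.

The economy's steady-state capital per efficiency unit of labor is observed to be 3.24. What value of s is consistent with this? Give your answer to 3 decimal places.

s ≈ 0.280

In steady state, investment equals break-even investment: s·k^α = (n + g + δ)·k.
So s / (n + g + δ) = (k*)^(1−α) = 3.24^0.7 = 2.2771.
Therefore s = 2.2771 × (n + g + δ) = 2.2771 × 0.123 = 0.2801.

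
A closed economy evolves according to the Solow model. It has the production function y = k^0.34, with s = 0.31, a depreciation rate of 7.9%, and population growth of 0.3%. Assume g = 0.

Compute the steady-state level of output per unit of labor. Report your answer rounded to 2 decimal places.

Steady state requires s·f(k) = (n + δ)·k, i.e. s·k^α = (n + δ)·k.
Dividing both sides by k: k^(1−α) = s / (n + δ).
k^0.66 = 0.31 / (0.003 + 0.079) = 0.31 / 0.082 = 3.7805
k* = 3.7805^(1/0.66) ≈ 7.5002
y* = (k*)^α = 7.5002^0.34 ≈ 1.9839

y* ≈ 1.98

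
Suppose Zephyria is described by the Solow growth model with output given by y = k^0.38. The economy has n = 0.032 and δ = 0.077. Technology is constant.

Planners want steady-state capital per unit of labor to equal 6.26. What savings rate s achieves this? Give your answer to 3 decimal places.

At the steady state, Δk = 0, so s·k^α = (n + δ)·k.
So s / (n + δ) = (k*)^(1−α) = 6.26^0.62 = 3.1180.
Therefore s = 3.1180 × (n + δ) = 3.1180 × 0.109 = 0.3399.

s ≈ 0.340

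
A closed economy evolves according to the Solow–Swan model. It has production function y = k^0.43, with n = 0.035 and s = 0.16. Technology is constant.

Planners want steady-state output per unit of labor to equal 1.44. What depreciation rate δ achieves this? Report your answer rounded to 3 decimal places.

δ ≈ 0.064

In steady state, investment equals break-even investment: s·k^α = (n + δ)·k.
Since y* = [s/(n + δ)]^(α/(1−α)), we have s/(n + δ) = (y*)^((1−α)/α) = 1.44^1.3256 = 1.6215.
Therefore n + δ = s / 1.6215 = 0.16 / 1.6215 = 0.0987, so δ = 0.0987 − 0.035 = 0.0637.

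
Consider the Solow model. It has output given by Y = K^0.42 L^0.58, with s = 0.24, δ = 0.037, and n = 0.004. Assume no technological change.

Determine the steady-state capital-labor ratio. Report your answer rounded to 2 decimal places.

In steady state, investment equals break-even investment: s·k^α = (n + δ)·k.
Dividing both sides by k: k^(1−α) = s / (n + δ).
k^0.58 = 0.24 / (0.004 + 0.037) = 0.24 / 0.041 = 5.8537
k* = 5.8537^(1/0.58) ≈ 21.0453

k* ≈ 21.05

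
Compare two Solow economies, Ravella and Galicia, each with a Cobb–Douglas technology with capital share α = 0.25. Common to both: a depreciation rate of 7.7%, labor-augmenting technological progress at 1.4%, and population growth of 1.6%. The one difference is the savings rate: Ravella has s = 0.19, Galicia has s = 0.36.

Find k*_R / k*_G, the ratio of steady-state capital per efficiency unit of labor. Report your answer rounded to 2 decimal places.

Steady-state k* = [s/(n + g + δ)]^(1/(1−α)), so the ratio is [ (s_R/(n + g + δ)_R) / (s_G/(n + g + δ)_G) ]^1.3333.
s_R/(n + g + δ)_R = 0.19/0.107 = 1.7757; s_G/(n + g + δ)_G = 0.36/0.107 = 3.3645.
Ratio = (1.7757/3.3645)^1.3333 = 0.5278^1.3333 ≈ 0.4265

ratio ≈ 0.43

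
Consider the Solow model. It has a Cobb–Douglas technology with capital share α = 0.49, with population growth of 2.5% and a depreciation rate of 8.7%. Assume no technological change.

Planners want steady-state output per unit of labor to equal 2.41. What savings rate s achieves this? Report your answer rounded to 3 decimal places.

s ≈ 0.280

Steady state requires s·f(k) = (n + δ)·k, i.e. s·k^α = (n + δ)·k.
Since y* = [s/(n + δ)]^(α/(1−α)), we have s/(n + δ) = (y*)^((1−α)/α) = 2.41^1.0408 = 2.4981.
Therefore s = 2.4981 × (n + δ) = 2.4981 × 0.112 = 0.2798.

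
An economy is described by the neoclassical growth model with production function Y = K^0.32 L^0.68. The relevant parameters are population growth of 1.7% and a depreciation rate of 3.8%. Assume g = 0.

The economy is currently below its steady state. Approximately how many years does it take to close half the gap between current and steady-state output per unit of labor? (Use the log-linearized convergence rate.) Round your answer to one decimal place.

Near the steady state the convergence rate is λ = (1 − α)(n + δ).
λ = (1 − 0.32) × 0.055 = 0.68 × 0.055 = 0.0374
Half-life = ln 2 / λ = 0.6931 / 0.0374 ≈ 18.53 years

about 18.5 years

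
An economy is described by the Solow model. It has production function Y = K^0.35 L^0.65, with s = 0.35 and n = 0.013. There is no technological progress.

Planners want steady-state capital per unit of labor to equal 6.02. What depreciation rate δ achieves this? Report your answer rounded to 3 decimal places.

Steady state requires s·f(k) = (n + δ)·k, i.e. s·k^α = (n + δ)·k.
So s / (n + δ) = (k*)^(1−α) = 6.02^0.65 = 3.2117.
Therefore n + δ = s / 3.2117 = 0.35 / 3.2117 = 0.1090, so δ = 0.1090 − 0.013 = 0.0960.

δ ≈ 0.096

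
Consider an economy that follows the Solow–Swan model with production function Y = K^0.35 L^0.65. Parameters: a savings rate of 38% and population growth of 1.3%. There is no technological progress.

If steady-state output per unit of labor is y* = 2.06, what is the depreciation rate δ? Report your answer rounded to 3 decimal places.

In steady state, investment equals break-even investment: s·k^α = (n + δ)·k.
Since y* = [s/(n + δ)]^(α/(1−α)), we have s/(n + δ) = (y*)^((1−α)/α) = 2.06^1.8571 = 3.8272.
Therefore n + δ = s / 3.8272 = 0.38 / 3.8272 = 0.0993, so δ = 0.0993 − 0.013 = 0.0863.

δ ≈ 0.086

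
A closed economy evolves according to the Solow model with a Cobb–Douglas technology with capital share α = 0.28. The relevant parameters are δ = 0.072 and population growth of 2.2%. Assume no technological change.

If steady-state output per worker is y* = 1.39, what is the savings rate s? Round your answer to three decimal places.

s ≈ 0.219

In steady state, investment equals break-even investment: s·k^α = (n + δ)·k.
Since y* = [s/(n + δ)]^(α/(1−α)), we have s/(n + δ) = (y*)^((1−α)/α) = 1.39^2.5714 = 2.3321.
Therefore s = 2.3321 × (n + δ) = 2.3321 × 0.094 = 0.2192.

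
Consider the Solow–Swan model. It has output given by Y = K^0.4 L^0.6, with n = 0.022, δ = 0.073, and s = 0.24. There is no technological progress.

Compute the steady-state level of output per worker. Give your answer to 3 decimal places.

At the steady state, Δk = 0, so s·k^α = (n + δ)·k.
Rearranging, k^(1−α) = s / (n + δ).
k^0.6 = 0.24 / (0.022 + 0.073) = 0.24 / 0.095 = 2.5263
k* = 2.5263^(1/0.6) ≈ 4.6861
y* = (k*)^α = 4.6861^0.4 ≈ 1.8549

y* ≈ 1.855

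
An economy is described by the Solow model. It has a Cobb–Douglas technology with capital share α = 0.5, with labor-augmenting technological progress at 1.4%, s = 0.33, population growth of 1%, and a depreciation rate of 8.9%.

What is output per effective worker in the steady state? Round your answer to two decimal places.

At the steady state, Δk = 0, so s·k^α = (n + g + δ)·k.
Rearranging, k^(1−α) = s / (n + g + δ).
k^0.5 = 0.33 / (0.010 + 0.014 + 0.089) = 0.33 / 0.113 = 2.9204
k* = 2.9204^(1/0.5) ≈ 8.5287
y* = (k*)^α = 8.5287^0.5 ≈ 2.9204

y* = 2.92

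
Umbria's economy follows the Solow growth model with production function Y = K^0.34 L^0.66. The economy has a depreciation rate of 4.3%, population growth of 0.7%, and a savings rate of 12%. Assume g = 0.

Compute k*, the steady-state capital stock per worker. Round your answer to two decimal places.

In steady state, investment equals break-even investment: s·k^α = (n + δ)·k.
Dividing both sides by k: k^(1−α) = s / (n + δ).
k^0.66 = 0.12 / (0.007 + 0.043) = 0.12 / 0.050 = 2.4000
k* = 2.4000^(1/0.66) ≈ 3.7677

k* = 3.77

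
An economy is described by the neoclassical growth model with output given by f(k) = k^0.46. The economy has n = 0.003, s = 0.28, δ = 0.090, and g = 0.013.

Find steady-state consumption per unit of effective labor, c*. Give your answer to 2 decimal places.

c* ≈ 1.65

Steady state requires s·f(k) = (n + g + δ)·k, i.e. s·k^α = (n + g + δ)·k.
Rearranging, k^(1−α) = s / (n + g + δ).
k^0.54 = 0.28 / (0.003 + 0.013 + 0.090) = 0.28 / 0.106 = 2.6415
k* = 2.6415^(1/0.54) ≈ 6.0423
y* = (k*)^α = 6.0423^0.46 ≈ 2.2875
c* = (1 − s)·y* = (1 − 0.28) × 2.2875 ≈ 1.6470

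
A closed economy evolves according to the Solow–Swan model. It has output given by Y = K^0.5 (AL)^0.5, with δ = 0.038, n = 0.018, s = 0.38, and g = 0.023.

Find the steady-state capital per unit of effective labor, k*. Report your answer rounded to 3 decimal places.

At the steady state, Δk = 0, so s·k^α = (n + g + δ)·k.
Rearranging, k^(1−α) = s / (n + g + δ).
k^0.5 = 0.38 / (0.018 + 0.023 + 0.038) = 0.38 / 0.079 = 4.8101
k* = 4.8101^(1/0.5) ≈ 23.1371

k* = 23.137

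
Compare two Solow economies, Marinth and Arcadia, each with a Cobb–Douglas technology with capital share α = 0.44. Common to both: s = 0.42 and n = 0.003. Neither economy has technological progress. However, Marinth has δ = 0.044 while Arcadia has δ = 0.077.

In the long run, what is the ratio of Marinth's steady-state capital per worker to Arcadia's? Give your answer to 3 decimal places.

Steady-state k* = [s/(n + δ)]^(1/(1−α)), so the ratio is [ (s_M/(n + δ)_M) / (s_A/(n + δ)_A) ]^1.7857.
s_M/(n + δ)_M = 0.42/0.047 = 8.9362; s_A/(n + δ)_A = 0.42/0.080 = 5.2500.
Ratio = (8.9362/5.2500)^1.7857 = 1.7021^1.7857 ≈ 2.5851

k*_M / k*_A ≈ 2.585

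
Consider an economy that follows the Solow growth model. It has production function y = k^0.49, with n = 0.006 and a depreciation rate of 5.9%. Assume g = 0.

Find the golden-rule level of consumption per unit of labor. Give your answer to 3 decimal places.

At the golden rule, f'(k) = n + δ, so α·k^(α−1) = n + δ and k_gold = (α/(n + δ))^(1/(1−α)).
k_gold = (0.49/0.065)^(1/0.51) = 7.5385^1.9608 ≈ 52.5025
c_gold = f(k_gold) − (n + δ)·k_gold = 6.9645 − 0.065×52.5025 ≈ 3.5518

c_gold ≈ 3.552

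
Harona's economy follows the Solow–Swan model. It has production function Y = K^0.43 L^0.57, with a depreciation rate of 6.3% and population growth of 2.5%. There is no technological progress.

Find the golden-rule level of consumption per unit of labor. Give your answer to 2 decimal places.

c_gold ≈ 1.89

At the golden rule, f'(k) = n + δ, so α·k^(α−1) = n + δ and k_gold = (α/(n + δ))^(1/(1−α)).
k_gold = (0.43/0.088)^(1/0.57) = 4.8864^1.7544 ≈ 16.1719
c_gold = f(k_gold) − (n + δ)·k_gold = 3.3095 − 0.088×16.1719 ≈ 1.8864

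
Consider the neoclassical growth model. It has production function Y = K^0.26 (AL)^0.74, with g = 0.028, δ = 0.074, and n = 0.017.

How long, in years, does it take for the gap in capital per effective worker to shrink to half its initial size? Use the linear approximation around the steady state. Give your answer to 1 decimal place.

Near the steady state the convergence rate is λ = (1 − α)(n + g + δ).
λ = (1 − 0.26) × 0.119 = 0.74 × 0.119 = 0.08806
Half-life = ln 2 / λ = 0.6931 / 0.08806 ≈ 7.87 years

t_½ ≈ 7.9 years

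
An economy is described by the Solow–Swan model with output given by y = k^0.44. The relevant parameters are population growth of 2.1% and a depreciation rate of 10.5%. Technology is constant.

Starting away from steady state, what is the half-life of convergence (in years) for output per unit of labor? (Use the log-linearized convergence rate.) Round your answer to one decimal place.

about 9.8 years

Near the steady state the convergence rate is λ = (1 − α)(n + δ).
λ = (1 − 0.44) × 0.126 = 0.56 × 0.126 = 0.07056
Half-life = ln 2 / λ = 0.6931 / 0.07056 ≈ 9.82 years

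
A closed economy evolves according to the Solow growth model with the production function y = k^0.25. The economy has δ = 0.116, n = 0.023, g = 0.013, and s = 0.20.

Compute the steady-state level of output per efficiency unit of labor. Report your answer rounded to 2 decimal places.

In steady state, investment equals break-even investment: s·k^α = (n + g + δ)·k.
Dividing both sides by k: k^(1−α) = s / (n + g + δ).
k^0.75 = 0.20 / (0.023 + 0.013 + 0.116) = 0.20 / 0.152 = 1.3158
k* = 1.3158^(1/0.75) ≈ 1.4418
y* = (k*)^α = 1.4418^0.25 ≈ 1.0958

y* = 1.10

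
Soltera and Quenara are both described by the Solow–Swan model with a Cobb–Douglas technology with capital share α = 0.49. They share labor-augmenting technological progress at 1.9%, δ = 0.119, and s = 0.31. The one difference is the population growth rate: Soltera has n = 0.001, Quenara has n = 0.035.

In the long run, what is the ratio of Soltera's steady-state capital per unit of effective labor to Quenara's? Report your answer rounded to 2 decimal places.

Steady-state k* = [s/(n + g + δ)]^(1/(1−α)), so the ratio is [ (s_S/(n + g + δ)_S) / (s_Q/(n + g + δ)_Q) ]^1.9608.
s_S/(n + g + δ)_S = 0.31/0.139 = 2.2302; s_Q/(n + g + δ)_Q = 0.31/0.173 = 1.7919.
Ratio = (2.2302/1.7919)^1.9608 = 1.2446^1.9608 ≈ 1.5358

ratio ≈ 1.54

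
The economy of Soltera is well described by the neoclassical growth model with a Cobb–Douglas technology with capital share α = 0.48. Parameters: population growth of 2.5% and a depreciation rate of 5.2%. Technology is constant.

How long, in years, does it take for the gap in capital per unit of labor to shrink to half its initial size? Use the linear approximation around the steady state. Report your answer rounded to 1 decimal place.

Near the steady state the convergence rate is λ = (1 − α)(n + δ).
λ = (1 − 0.48) × 0.077 = 0.52 × 0.077 = 0.04004
Half-life = ln 2 / λ = 0.6931 / 0.04004 ≈ 17.31 years

t_½ ≈ 17.3 years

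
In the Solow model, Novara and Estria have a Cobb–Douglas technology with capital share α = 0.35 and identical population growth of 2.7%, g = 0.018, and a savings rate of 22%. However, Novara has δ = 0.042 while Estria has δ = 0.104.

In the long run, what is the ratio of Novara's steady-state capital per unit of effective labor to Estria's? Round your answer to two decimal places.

Steady-state k* = [s/(n + g + δ)]^(1/(1−α)), so the ratio is [ (s_N/(n + g + δ)_N) / (s_E/(n + g + δ)_E) ]^1.5385.
s_N/(n + g + δ)_N = 0.22/0.087 = 2.5287; s_E/(n + g + δ)_E = 0.22/0.149 = 1.4765.
Ratio = (2.5287/1.4765)^1.5385 = 1.7126^1.5385 ≈ 2.2881

k*_N / k*_E ≈ 2.29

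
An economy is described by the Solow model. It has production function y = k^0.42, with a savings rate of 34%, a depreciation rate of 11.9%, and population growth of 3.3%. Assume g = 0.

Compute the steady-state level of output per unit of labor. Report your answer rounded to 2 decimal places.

y* = 1.79

Steady state requires s·f(k) = (n + δ)·k, i.e. s·k^α = (n + δ)·k.
Rearranging, k^(1−α) = s / (n + δ).
k^0.58 = 0.34 / (0.033 + 0.119) = 0.34 / 0.152 = 2.2368
k* = 2.2368^(1/0.58) ≈ 4.0069
y* = (k*)^α = 4.0069^0.42 ≈ 1.7913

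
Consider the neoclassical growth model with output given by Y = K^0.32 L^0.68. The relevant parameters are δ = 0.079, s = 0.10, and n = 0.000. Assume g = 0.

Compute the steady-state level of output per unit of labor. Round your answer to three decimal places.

y* = 1.117

Steady state requires s·f(k) = (n + δ)·k, i.e. s·k^α = (n + δ)·k.
Rearranging, k^(1−α) = s / (n + δ).
k^0.68 = 0.10 / (0.000 + 0.079) = 0.10 / 0.079 = 1.2658
k* = 1.2658^(1/0.68) ≈ 1.4143
y* = (k*)^α = 1.4143^0.32 ≈ 1.1173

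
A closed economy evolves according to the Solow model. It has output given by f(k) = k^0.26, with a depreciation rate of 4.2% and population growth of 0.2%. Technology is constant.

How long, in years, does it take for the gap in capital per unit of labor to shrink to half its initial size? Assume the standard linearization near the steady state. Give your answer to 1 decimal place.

Near the steady state the convergence rate is λ = (1 − α)(n + δ).
λ = (1 − 0.26) × 0.044 = 0.74 × 0.044 = 0.03256
Half-life = ln 2 / λ = 0.6931 / 0.03256 ≈ 21.29 years

about 21.3 years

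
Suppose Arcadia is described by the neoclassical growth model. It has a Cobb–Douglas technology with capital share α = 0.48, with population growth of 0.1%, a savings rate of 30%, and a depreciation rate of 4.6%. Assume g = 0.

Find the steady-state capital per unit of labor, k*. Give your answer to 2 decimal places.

Steady state requires s·f(k) = (n + δ)·k, i.e. s·k^α = (n + δ)·k.
Dividing both sides by k: k^(1−α) = s / (n + δ).
k^0.52 = 0.30 / (0.001 + 0.046) = 0.30 / 0.047 = 6.3830
k* = 6.3830^(1/0.52) ≈ 35.3285

k* ≈ 35.33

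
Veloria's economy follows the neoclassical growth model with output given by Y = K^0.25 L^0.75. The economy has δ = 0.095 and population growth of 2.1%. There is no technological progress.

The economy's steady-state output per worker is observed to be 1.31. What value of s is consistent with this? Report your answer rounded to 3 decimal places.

Steady state requires s·f(k) = (n + δ)·k, i.e. s·k^α = (n + δ)·k.
Since y* = [s/(n + δ)]^(α/(1−α)), we have s/(n + δ) = (y*)^((1−α)/α) = 1.31^3 = 2.2481.
Therefore s = 2.2481 × (n + δ) = 2.2481 × 0.116 = 0.2608.

s ≈ 0.261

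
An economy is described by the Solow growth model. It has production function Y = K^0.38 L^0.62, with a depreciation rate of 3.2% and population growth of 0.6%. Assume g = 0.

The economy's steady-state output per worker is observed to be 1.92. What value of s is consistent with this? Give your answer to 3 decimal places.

At the steady state, Δk = 0, so s·k^α = (n + δ)·k.
Since y* = [s/(n + δ)]^(α/(1−α)), we have s/(n + δ) = (y*)^((1−α)/α) = 1.92^1.6316 = 2.8989.
Therefore s = 2.8989 × (n + δ) = 2.8989 × 0.038 = 0.1102.

s ≈ 0.110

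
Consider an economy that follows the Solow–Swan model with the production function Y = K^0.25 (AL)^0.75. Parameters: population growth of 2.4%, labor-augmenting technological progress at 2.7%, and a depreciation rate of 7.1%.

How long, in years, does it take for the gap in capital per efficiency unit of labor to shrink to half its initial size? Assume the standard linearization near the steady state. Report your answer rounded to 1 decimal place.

t_½ ≈ 7.6 years

Near the steady state the convergence rate is λ = (1 − α)(n + g + δ).
λ = (1 − 0.25) × 0.122 = 0.75 × 0.122 = 0.0915
Half-life = ln 2 / λ = 0.6931 / 0.0915 ≈ 7.57 years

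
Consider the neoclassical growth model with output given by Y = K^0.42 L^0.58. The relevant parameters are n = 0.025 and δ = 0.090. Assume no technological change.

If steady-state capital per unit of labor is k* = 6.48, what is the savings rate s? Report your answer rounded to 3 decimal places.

s ≈ 0.340

At the steady state, Δk = 0, so s·k^α = (n + δ)·k.
So s / (n + δ) = (k*)^(1−α) = 6.48^0.58 = 2.9561.
Therefore s = 2.9561 × (n + δ) = 2.9561 × 0.115 = 0.3400.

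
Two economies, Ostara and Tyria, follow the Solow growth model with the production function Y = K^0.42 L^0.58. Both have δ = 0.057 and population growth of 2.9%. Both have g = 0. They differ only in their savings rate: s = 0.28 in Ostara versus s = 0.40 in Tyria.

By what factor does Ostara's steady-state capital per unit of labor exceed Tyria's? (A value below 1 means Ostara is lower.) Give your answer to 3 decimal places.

ratio ≈ 0.541

Steady-state k* = [s/(n + δ)]^(1/(1−α)), so the ratio is [ (s_O/(n + δ)_O) / (s_T/(n + δ)_T) ]^1.7241.
s_O/(n + δ)_O = 0.28/0.086 = 3.2558; s_T/(n + δ)_T = 0.40/0.086 = 4.6512.
Ratio = (3.2558/4.6512)^1.7241 = 0.7000^1.7241 ≈ 0.5407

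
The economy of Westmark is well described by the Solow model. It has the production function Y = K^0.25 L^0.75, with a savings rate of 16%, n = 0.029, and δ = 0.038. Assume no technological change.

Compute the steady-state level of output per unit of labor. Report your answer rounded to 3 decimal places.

Steady state requires s·f(k) = (n + δ)·k, i.e. s·k^α = (n + δ)·k.
Dividing both sides by k: k^(1−α) = s / (n + δ).
k^0.75 = 0.16 / (0.029 + 0.038) = 0.16 / 0.067 = 2.3881
k* = 2.3881^(1/0.75) ≈ 3.1921
y* = (k*)^α = 3.1921^0.25 ≈ 1.3367

y* ≈ 1.337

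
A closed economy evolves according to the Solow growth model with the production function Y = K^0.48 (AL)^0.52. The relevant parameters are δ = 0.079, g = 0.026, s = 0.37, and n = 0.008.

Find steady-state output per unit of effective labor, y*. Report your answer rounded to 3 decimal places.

y* ≈ 2.989

In steady state, investment equals break-even investment: s·k^α = (n + g + δ)·k.
Dividing both sides by k: k^(1−α) = s / (n + g + δ).
k^0.52 = 0.37 / (0.008 + 0.026 + 0.079) = 0.37 / 0.113 = 3.2743
k* = 3.2743^(1/0.52) ≈ 9.7862
y* = (k*)^α = 9.7862^0.48 ≈ 2.9888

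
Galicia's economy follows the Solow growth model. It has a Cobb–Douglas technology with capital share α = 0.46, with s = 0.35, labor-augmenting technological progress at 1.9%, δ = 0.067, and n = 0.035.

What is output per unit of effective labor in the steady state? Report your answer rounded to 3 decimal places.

y* ≈ 2.471

In steady state, investment equals break-even investment: s·k^α = (n + g + δ)·k.
Rearranging, k^(1−α) = s / (n + g + δ).
k^0.54 = 0.35 / (0.035 + 0.019 + 0.067) = 0.35 / 0.121 = 2.8926
k* = 2.8926^(1/0.54) ≈ 7.1489
y* = (k*)^α = 7.1489^0.46 ≈ 2.4714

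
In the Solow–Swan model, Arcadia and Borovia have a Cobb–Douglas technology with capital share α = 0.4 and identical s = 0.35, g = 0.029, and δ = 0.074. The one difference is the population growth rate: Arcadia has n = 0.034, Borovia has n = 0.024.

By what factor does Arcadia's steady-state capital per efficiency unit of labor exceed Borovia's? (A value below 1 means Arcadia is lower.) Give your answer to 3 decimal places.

Steady-state k* = [s/(n + g + δ)]^(1/(1−α)), so the ratio is [ (s_A/(n + g + δ)_A) / (s_B/(n + g + δ)_B) ]^1.6667.
s_A/(n + g + δ)_A = 0.35/0.137 = 2.5547; s_B/(n + g + δ)_B = 0.35/0.127 = 2.7559.
Ratio = (2.5547/2.7559)^1.6667 = 0.9270^1.6667 ≈ 0.8813

ratio ≈ 0.881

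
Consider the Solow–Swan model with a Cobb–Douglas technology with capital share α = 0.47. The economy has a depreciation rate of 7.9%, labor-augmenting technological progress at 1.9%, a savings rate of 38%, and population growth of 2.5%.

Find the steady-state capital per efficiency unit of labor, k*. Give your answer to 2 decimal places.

At the steady state, Δk = 0, so s·k^α = (n + g + δ)·k.
Dividing both sides by k: k^(1−α) = s / (n + g + δ).
k^0.53 = 0.38 / (0.025 + 0.019 + 0.079) = 0.38 / 0.123 = 3.0894
k* = 3.0894^(1/0.53) ≈ 8.4002

k* = 8.40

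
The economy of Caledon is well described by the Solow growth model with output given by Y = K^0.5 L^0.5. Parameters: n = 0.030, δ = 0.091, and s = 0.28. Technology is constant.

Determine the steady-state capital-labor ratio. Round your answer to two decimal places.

At the steady state, Δk = 0, so s·k^α = (n + δ)·k.
Rearranging, k^(1−α) = s / (n + δ).
k^0.5 = 0.28 / (0.030 + 0.091) = 0.28 / 0.121 = 2.3140
k* = 2.3140^(1/0.5) ≈ 5.3546

k* ≈ 5.35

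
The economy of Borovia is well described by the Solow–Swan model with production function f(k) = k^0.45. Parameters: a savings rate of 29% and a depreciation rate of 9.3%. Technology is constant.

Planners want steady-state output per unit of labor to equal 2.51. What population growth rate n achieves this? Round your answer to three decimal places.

Steady state requires s·f(k) = (n + δ)·k, i.e. s·k^α = (n + δ)·k.
Since y* = [s/(n + δ)]^(α/(1−α)), we have s/(n + δ) = (y*)^((1−α)/α) = 2.51^1.2222 = 3.0795.
Therefore n + δ = s / 3.0795 = 0.29 / 3.0795 = 0.0942, so n = 0.0942 − 0.093 = 0.0012.

n ≈ 0.001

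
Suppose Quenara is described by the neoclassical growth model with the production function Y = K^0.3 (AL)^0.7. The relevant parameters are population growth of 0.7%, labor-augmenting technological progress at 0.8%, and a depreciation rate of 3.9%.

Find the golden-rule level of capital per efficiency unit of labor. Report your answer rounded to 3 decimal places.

The golden rule sets f'(k) = n + g + δ, i.e. α·k^(α−1) = n + g + δ.
So k^(1−α) = α / (n + g + δ) = 0.3 / 0.054 = 5.5556.
k_gold = 5.5556^(1/0.7) ≈ 11.5851

k_gold ≈ 11.585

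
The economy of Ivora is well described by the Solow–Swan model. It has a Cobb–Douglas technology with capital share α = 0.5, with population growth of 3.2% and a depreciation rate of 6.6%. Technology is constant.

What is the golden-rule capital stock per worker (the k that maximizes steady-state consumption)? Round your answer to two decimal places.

k_gold ≈ 26.03

The golden rule sets f'(k) = n + δ, i.e. α·k^(α−1) = n + δ.
So k^(1−α) = α / (n + δ) = 0.5 / 0.098 = 5.1020.
k_gold = 5.1020^(1/0.5) ≈ 26.0304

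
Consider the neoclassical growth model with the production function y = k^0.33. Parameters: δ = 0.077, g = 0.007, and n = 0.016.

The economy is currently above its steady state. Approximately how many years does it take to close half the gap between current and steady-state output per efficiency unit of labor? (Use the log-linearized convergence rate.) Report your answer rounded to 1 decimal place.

t_½ ≈ 10.3 years

Near the steady state the convergence rate is λ = (1 − α)(n + g + δ).
λ = (1 − 0.33) × 0.100 = 0.67 × 0.100 = 0.0670
Half-life = ln 2 / λ = 0.6931 / 0.0670 ≈ 10.34 years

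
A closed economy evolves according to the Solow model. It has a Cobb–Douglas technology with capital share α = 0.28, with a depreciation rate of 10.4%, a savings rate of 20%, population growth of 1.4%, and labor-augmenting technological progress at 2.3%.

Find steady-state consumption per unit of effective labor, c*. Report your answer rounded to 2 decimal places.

At the steady state, Δk = 0, so s·k^α = (n + g + δ)·k.
Rearranging, k^(1−α) = s / (n + g + δ).
k^0.72 = 0.20 / (0.014 + 0.023 + 0.104) = 0.20 / 0.141 = 1.4184
k* = 1.4184^(1/0.72) ≈ 1.6249
y* = (k*)^α = 1.6249^0.28 ≈ 1.1456
c* = (1 − s)·y* = (1 − 0.20) × 1.1456 ≈ 0.9165

c* = 0.92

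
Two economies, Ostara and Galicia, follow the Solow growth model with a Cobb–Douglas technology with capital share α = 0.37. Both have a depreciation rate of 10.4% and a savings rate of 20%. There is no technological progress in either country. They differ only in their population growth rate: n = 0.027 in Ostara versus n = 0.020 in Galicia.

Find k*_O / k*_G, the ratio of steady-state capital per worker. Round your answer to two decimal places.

Steady-state k* = [s/(n + δ)]^(1/(1−α)), so the ratio is [ (s_O/(n + δ)_O) / (s_G/(n + δ)_G) ]^1.5873.
s_O/(n + δ)_O = 0.20/0.131 = 1.5267; s_G/(n + δ)_G = 0.20/0.124 = 1.6129.
Ratio = (1.5267/1.6129)^1.5873 = 0.9466^1.5873 ≈ 0.9166

k*_O / k*_G ≈ 0.92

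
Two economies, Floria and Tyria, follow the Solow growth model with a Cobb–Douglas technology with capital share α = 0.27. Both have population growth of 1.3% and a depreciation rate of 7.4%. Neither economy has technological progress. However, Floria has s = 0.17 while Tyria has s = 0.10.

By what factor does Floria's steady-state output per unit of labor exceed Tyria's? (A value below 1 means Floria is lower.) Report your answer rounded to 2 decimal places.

Steady-state y* = [s/(n + δ)]^(α/(1−α)), so the ratio is [ (s_F/(n + δ)_F) / (s_T/(n + δ)_T) ]^0.3699.
s_F/(n + δ)_F = 0.17/0.087 = 1.9540; s_T/(n + δ)_T = 0.10/0.087 = 1.1494.
Ratio = (1.9540/1.1494)^0.3699 = 1.7000^0.3699 ≈ 1.2169

y*_F / y*_T ≈ 1.22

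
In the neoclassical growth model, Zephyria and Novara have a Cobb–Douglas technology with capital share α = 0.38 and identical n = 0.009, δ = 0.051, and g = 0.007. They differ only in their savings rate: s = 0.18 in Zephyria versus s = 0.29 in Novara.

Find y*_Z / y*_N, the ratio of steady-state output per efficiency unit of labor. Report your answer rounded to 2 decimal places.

Steady-state y* = [s/(n + g + δ)]^(α/(1−α)), so the ratio is [ (s_Z/(n + g + δ)_Z) / (s_N/(n + g + δ)_N) ]^0.6129.
s_Z/(n + g + δ)_Z = 0.18/0.067 = 2.6866; s_N/(n + g + δ)_N = 0.29/0.067 = 4.3284.
Ratio = (2.6866/4.3284)^0.6129 = 0.6207^0.6129 ≈ 0.7465

y*_Z / y*_N ≈ 0.75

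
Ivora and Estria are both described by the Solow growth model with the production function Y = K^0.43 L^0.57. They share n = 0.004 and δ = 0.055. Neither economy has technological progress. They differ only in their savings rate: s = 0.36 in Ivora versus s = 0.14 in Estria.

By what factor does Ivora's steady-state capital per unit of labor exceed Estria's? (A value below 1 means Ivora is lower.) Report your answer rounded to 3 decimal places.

Steady-state k* = [s/(n + δ)]^(1/(1−α)), so the ratio is [ (s_I/(n + δ)_I) / (s_E/(n + δ)_E) ]^1.7544.
s_I/(n + δ)_I = 0.36/0.059 = 6.1017; s_E/(n + δ)_E = 0.14/0.059 = 2.3729.
Ratio = (6.1017/2.3729)^1.7544 = 2.5714^1.7544 ≈ 5.2433

ratio ≈ 5.243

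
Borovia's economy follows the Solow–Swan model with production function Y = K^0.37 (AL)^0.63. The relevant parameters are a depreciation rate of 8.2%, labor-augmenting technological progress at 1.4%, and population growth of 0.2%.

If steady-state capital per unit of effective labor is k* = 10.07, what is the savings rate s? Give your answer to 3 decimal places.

In steady state, investment equals break-even investment: s·k^α = (n + g + δ)·k.
So s / (n + g + δ) = (k*)^(1−α) = 10.07^0.63 = 4.2846.
Therefore s = 4.2846 × (n + g + δ) = 4.2846 × 0.098 = 0.4199.

s ≈ 0.420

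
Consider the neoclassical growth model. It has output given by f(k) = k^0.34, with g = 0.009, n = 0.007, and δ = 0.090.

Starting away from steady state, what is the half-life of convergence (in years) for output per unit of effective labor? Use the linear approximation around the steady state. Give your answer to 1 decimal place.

t_½ ≈ 9.9 years

Near the steady state the convergence rate is λ = (1 − α)(n + g + δ).
λ = (1 − 0.34) × 0.106 = 0.66 × 0.106 = 0.06996
Half-life = ln 2 / λ = 0.6931 / 0.06996 ≈ 9.91 years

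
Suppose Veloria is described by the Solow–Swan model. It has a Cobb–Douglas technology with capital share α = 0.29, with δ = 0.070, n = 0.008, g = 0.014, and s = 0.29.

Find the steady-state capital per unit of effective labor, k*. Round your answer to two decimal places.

k* = 5.04

In steady state, investment equals break-even investment: s·k^α = (n + g + δ)·k.
Dividing both sides by k: k^(1−α) = s / (n + g + δ).
k^0.71 = 0.29 / (0.008 + 0.014 + 0.070) = 0.29 / 0.092 = 3.1522
k* = 3.1522^(1/0.71) ≈ 5.0382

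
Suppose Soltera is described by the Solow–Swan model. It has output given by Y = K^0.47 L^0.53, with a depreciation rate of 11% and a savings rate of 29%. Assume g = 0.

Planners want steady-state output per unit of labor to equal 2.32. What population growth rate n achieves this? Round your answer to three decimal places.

At the steady state, Δk = 0, so s·k^α = (n + δ)·k.
Since y* = [s/(n + δ)]^(α/(1−α)), we have s/(n + δ) = (y*)^((1−α)/α) = 2.32^1.1277 = 2.5832.
Therefore n + δ = s / 2.5832 = 0.29 / 2.5832 = 0.1123, so n = 0.1123 − 0.110 = 0.0023.

n ≈ 0.002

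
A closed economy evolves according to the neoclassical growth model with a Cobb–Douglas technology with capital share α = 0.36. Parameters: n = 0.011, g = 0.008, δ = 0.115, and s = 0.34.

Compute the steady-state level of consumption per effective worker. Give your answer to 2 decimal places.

c* ≈ 1.11

At the steady state, Δk = 0, so s·k^α = (n + g + δ)·k.
Rearranging, k^(1−α) = s / (n + g + δ).
k^0.64 = 0.34 / (0.011 + 0.008 + 0.115) = 0.34 / 0.134 = 2.5373
k* = 2.5373^(1/0.64) ≈ 4.2838
y* = (k*)^α = 4.2838^0.36 ≈ 1.6883
c* = (1 − s)·y* = (1 − 0.34) × 1.6883 ≈ 1.1143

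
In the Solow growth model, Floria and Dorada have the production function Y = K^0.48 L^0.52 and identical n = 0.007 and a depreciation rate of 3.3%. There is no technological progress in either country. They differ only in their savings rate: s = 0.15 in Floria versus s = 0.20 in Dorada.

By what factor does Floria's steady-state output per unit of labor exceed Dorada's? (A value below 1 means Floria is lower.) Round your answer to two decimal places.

ratio ≈ 0.77

Steady-state y* = [s/(n + δ)]^(α/(1−α)), so the ratio is [ (s_F/(n + δ)_F) / (s_D/(n + δ)_D) ]^0.9231.
s_F/(n + δ)_F = 0.15/0.040 = 3.7500; s_D/(n + δ)_D = 0.20/0.040 = 5.0000.
Ratio = (3.7500/5.0000)^0.9231 = 0.7500^0.9231 ≈ 0.7668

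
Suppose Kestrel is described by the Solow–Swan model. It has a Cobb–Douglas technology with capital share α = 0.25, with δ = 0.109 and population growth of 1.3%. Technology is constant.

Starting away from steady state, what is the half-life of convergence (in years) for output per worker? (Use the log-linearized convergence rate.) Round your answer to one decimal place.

Near the steady state the convergence rate is λ = (1 − α)(n + δ).
λ = (1 − 0.25) × 0.122 = 0.75 × 0.122 = 0.0915
Half-life = ln 2 / λ = 0.6931 / 0.0915 ≈ 7.57 years

half-life ≈ 7.6 years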